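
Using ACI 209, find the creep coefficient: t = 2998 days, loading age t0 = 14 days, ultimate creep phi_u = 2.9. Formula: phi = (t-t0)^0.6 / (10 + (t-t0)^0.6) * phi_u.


dt = 2998 - 14 = 2984
phi = 2984^0.6 / (10 + 2984^0.6) * 2.9
= 2.68

2.68


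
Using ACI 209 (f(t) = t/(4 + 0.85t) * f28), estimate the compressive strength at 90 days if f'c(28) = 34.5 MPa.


f(90) = 90 / (4 + 0.85 * 90) * 34.5
= 90 / 80.5 * 34.5
= 38.57 MPa

38.57


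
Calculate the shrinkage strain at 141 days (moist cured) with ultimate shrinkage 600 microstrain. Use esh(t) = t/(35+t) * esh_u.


esh(141) = 141 / (35 + 141) * 600
= 141 / 176 * 600
= 480.7 microstrain

480.7


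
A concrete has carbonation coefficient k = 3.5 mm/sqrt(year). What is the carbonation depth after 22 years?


depth = k * sqrt(t)
= 3.5 * sqrt(22)
= 16.42 mm

16.42


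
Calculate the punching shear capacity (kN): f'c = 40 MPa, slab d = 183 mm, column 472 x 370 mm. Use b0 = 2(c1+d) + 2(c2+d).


b0 = 2*(472 + 183) + 2*(370 + 183) = 2416 mm
Vc = 0.33 * sqrt(40) * 2416 * 183 / 1000
= 922.77 kN

922.77


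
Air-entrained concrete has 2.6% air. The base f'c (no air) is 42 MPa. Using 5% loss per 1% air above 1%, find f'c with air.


Strength loss = (2.6 - 1) * 5 = 8.0%
f'c = 42 * (1 - 8.0/100)
= 38.64 MPa

38.64


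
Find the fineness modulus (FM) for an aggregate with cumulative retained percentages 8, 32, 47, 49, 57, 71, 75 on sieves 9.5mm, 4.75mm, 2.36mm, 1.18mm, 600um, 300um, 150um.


FM = sum(cumulative % retained) / 100
= 339 / 100
= 3.39

3.39


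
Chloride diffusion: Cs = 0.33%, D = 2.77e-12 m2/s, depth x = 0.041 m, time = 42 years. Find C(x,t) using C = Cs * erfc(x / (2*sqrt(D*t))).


t_seconds = 42 * 365.25 * 24 * 3600 = 1325419200.0 s
arg = 0.041 / (2 * sqrt(2.77e-12 * 1325419200.0))
= 0.3383
erfc(0.3383) = 0.6323
C = 0.33 * 0.6323 = 0.2087%

0.2087


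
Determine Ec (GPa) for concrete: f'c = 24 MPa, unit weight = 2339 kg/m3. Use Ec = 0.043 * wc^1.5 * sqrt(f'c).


Ec = 0.043 * 2339^1.5 * sqrt(24) / 1000
= 23.83 GPa

23.83


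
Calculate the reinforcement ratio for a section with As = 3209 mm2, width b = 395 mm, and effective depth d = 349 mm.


rho = As / (b * d)
= 3209 / (395 * 349)
= 0.0233

0.0233


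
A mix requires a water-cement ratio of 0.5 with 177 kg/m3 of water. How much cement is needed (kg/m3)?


Cement = water / (w/c)
= 177 / 0.5
= 354.0 kg/m3

354.0


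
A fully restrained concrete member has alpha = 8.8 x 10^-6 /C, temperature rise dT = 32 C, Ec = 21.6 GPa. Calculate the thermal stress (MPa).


sigma = alpha * dT * Ec
= 8.8e-6 * 32 * 21.6 * 1000
= 6.083 MPa

6.083


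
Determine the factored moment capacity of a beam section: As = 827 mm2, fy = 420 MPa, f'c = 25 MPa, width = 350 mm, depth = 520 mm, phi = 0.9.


a = As * fy / (0.85 * f'c * b)
= 827 * 420 / (0.85 * 25 * 350)
= 46.7012 mm
Mn = As * fy * (d - a/2) / 10^6
= 172.5062 kN-m
phi*Mn = 0.9 * 172.5062 = 155.26 kN-m

155.26


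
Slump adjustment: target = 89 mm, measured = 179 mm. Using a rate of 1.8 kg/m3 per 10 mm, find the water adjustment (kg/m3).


Difference = 89 - 179 = -90 mm
Water adjustment = -90 * 1.8 / 10 = -16.2 kg/m3

-16.2


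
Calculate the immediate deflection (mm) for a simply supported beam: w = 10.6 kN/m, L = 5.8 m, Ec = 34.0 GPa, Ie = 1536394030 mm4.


Convert: L = 5.8 m = 5800 mm, Ec = 34.0 GPa = 34000 MPa
delta = 5 * 10.6 * 5800^4 / (384 * 34000 * 1536394030)
= 2.99 mm

2.99


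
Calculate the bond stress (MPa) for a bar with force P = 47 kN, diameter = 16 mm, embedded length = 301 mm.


u = P / (pi * db * ld)
= 47 * 1000 / (pi * 16 * 301)
= 3.106 MPa

3.106


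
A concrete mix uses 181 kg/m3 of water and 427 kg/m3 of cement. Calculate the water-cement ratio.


w/c = water / cement
w/c = 181 / 427 = 0.424

0.424


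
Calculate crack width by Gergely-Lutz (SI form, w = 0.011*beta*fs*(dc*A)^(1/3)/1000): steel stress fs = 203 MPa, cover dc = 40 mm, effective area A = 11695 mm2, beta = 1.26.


w = 0.011 * beta * fs * (dc * A)^(1/3) / 1000
= 0.011 * 1.26 * 203 * (40 * 11695)^(1/3) / 1000
= 0.218 mm

0.218


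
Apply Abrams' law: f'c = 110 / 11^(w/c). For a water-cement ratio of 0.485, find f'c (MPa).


f'c = 110 / 11^0.485
= 110 / 3.199
= 34.38 MPa

34.38


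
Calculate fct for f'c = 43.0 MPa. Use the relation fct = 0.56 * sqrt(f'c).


fct = 0.56 * sqrt(43.0)
= 0.56 * 6.557
= 3.672 MPa

3.672


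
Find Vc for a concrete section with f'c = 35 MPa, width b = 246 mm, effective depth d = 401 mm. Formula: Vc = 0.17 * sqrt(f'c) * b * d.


Vc = 0.17 * sqrt(35) * 246 * 401 / 1000
= 99.21 kN

99.21


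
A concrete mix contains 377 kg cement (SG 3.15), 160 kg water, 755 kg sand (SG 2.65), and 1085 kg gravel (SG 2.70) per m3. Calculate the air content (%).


Vol cement = 377 / (3.15 * 1000) = 0.119683 m3
Vol water = 160 / 1000 = 0.16 m3
Vol sand = 755 / (2.65 * 1000) = 0.284906 m3
Vol gravel = 1085 / (2.70 * 1000) = 0.401852 m3
Total solid + water volume = 0.96644 m3
Air = (1 - 0.96644) * 100 = 3.36%

3.36


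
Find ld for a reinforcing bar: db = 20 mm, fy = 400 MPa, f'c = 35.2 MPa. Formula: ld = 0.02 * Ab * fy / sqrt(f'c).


Ab = pi * 20^2 / 4 = 314.159 mm2
ld = 0.02 * 314.159 * 400 / sqrt(35.2)
= 423.6 mm

423.6


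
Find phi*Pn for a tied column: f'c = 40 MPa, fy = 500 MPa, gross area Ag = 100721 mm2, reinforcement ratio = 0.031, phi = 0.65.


Ast = rho * Ag = 0.031 * 100721 = 3122.351 mm2
phi*Pn = 0.65 * 0.80 * (0.85 * 40 * (100721 - 3122.351) + 500 * 3122.351) / 1000
= 2537.36 kN

2537.36


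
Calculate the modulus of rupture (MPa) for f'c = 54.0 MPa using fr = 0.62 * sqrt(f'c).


fr = 0.62 * sqrt(54.0)
= 4.556 MPa

4.556


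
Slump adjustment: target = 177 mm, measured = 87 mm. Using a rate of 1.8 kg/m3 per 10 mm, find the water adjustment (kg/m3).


Difference = 177 - 87 = 90 mm
Water adjustment = 90 * 1.8 / 10 = 16.2 kg/m3

16.2


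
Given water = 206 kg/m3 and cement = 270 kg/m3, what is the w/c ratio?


w/c = water / cement
w/c = 206 / 270 = 0.763

0.763


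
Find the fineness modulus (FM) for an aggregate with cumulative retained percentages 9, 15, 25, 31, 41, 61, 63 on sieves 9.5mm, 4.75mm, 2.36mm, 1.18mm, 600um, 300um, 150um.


FM = sum(cumulative % retained) / 100
= 245 / 100
= 2.45

2.45


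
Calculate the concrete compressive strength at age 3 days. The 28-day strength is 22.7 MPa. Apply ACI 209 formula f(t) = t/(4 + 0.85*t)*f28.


f(3) = 3 / (4 + 0.85 * 3) * 22.7
= 3 / 6.55 * 22.7
= 10.4 MPa

10.4


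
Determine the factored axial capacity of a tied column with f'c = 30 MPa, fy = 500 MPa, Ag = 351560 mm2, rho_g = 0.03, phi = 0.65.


Ast = rho * Ag = 0.03 * 351560 = 10546.8 mm2
phi*Pn = 0.65 * 0.80 * (0.85 * 30 * (351560 - 10546.8) + 500 * 10546.8) / 1000
= 7264.0 kN

7264.0


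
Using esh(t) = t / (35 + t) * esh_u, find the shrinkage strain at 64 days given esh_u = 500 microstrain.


esh(64) = 64 / (35 + 64) * 500
= 64 / 99 * 500
= 323.2 microstrain

323.2


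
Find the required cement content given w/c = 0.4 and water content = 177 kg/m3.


Cement = water / (w/c)
= 177 / 0.4
= 442.5 kg/m3

442.5


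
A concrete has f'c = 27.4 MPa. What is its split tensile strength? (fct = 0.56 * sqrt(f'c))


fct = 0.56 * sqrt(27.4)
= 0.56 * 5.235
= 2.931 MPa

2.931


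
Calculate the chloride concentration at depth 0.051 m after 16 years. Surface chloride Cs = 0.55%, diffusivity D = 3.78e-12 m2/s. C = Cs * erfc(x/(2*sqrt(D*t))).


t_seconds = 16 * 365.25 * 24 * 3600 = 504921600.0 s
arg = 0.051 / (2 * sqrt(3.78e-12 * 504921600.0))
= 0.5837
erfc(0.5837) = 0.4091
C = 0.55 * 0.4091 = 0.225%

0.225


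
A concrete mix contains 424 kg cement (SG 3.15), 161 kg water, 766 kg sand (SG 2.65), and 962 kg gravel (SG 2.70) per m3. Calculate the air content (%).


Vol cement = 424 / (3.15 * 1000) = 0.134603 m3
Vol water = 161 / 1000 = 0.161 m3
Vol sand = 766 / (2.65 * 1000) = 0.289057 m3
Vol gravel = 962 / (2.70 * 1000) = 0.356296 m3
Total solid + water volume = 0.940956 m3
Air = (1 - 0.940956) * 100 = 5.9%

5.9


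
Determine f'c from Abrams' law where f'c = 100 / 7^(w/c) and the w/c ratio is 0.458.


f'c = 100 / 7^0.458
= 100 / 2.438
= 41.02 MPa

41.02


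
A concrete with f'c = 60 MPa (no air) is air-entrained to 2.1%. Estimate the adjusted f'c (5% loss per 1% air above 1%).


Strength loss = (2.1 - 1) * 5 = 5.5%
f'c = 60 * (1 - 5.5/100)
= 56.7 MPa

56.7


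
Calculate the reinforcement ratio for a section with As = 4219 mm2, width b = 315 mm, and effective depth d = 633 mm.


rho = As / (b * d)
= 4219 / (315 * 633)
= 0.0212

0.0212


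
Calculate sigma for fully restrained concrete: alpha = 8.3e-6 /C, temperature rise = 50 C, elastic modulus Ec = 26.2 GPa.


sigma = alpha * dT * Ec
= 8.3e-6 * 50 * 26.2 * 1000
= 10.873 MPa

10.873


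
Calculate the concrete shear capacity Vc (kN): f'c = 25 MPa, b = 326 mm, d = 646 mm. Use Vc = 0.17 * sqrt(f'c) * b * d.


Vc = 0.17 * sqrt(25) * 326 * 646 / 1000
= 179.01 kN

179.01


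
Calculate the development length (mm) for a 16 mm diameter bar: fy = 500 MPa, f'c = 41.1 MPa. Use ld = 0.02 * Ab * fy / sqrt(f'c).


Ab = pi * 16^2 / 4 = 201.062 mm2
ld = 0.02 * 201.062 * 500 / sqrt(41.1)
= 313.6 mm

313.6


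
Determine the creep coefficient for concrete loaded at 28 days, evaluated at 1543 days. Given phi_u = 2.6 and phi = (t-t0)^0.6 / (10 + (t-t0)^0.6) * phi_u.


dt = 1543 - 28 = 1515
phi = 1515^0.6 / (10 + 1515^0.6) * 2.6
= 2.314

2.314


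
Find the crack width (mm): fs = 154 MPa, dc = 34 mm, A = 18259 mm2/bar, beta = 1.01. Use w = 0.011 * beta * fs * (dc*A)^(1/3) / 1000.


w = 0.011 * beta * fs * (dc * A)^(1/3) / 1000
= 0.011 * 1.01 * 154 * (34 * 18259)^(1/3) / 1000
= 0.146 mm

0.146


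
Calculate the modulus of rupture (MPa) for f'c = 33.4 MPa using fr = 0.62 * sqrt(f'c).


fr = 0.62 * sqrt(33.4)
= 3.583 MPa

3.583


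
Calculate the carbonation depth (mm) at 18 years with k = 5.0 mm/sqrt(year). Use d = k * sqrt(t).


depth = k * sqrt(t)
= 5.0 * sqrt(18)
= 21.21 mm

21.21


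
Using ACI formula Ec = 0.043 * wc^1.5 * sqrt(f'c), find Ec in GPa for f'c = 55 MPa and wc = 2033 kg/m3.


Ec = 0.043 * 2033^1.5 * sqrt(55) / 1000
= 29.23 GPa

29.23


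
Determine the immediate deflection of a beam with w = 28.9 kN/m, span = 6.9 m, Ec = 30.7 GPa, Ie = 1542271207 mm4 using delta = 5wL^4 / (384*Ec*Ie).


Convert: L = 6.9 m = 6900 mm, Ec = 30.7 GPa = 30700 MPa
delta = 5 * 28.9 * 6900^4 / (384 * 30700 * 1542271207)
= 18.01 mm

18.01


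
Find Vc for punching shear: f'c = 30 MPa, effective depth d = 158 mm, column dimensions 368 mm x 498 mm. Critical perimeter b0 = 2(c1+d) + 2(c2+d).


b0 = 2*(368 + 158) + 2*(498 + 158) = 2364 mm
Vc = 0.33 * sqrt(30) * 2364 * 158 / 1000
= 675.12 kN

675.12


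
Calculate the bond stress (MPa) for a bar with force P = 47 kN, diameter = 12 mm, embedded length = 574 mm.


u = P / (pi * db * ld)
= 47 * 1000 / (pi * 12 * 574)
= 2.172 MPa

2.172


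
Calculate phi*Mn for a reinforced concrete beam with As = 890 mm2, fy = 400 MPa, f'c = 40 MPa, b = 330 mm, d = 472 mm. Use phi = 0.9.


a = As * fy / (0.85 * f'c * b)
= 890 * 400 / (0.85 * 40 * 330)
= 31.7291 mm
Mn = As * fy * (d - a/2) / 10^6
= 162.3842 kN-m
phi*Mn = 0.9 * 162.3842 = 146.15 kN-m

146.15


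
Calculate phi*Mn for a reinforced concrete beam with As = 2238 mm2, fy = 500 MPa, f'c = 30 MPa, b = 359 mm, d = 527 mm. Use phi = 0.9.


a = As * fy / (0.85 * f'c * b)
= 2238 * 500 / (0.85 * 30 * 359)
= 122.235 mm
Mn = As * fy * (d - a/2) / 10^6
= 521.3225 kN-m
phi*Mn = 0.9 * 521.3225 = 469.19 kN-m

469.19


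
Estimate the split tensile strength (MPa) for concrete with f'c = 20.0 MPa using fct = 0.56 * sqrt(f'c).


fct = 0.56 * sqrt(20.0)
= 0.56 * 4.472
= 2.504 MPa

2.504


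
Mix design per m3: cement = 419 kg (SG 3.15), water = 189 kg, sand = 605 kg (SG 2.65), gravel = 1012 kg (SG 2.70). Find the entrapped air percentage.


Vol cement = 419 / (3.15 * 1000) = 0.133016 m3
Vol water = 189 / 1000 = 0.189 m3
Vol sand = 605 / (2.65 * 1000) = 0.228302 m3
Vol gravel = 1012 / (2.70 * 1000) = 0.374815 m3
Total solid + water volume = 0.925133 m3
Air = (1 - 0.925133) * 100 = 7.49%

7.49


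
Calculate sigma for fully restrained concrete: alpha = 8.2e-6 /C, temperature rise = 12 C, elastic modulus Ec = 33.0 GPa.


sigma = alpha * dT * Ec
= 8.2e-6 * 12 * 33.0 * 1000
= 3.247 MPa

3.247


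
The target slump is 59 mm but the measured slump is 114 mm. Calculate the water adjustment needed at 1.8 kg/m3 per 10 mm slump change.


Difference = 59 - 114 = -55 mm
Water adjustment = -55 * 1.8 / 10 = -9.9 kg/m3

-9.9


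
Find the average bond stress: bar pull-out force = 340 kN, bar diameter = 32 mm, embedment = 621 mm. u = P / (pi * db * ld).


u = P / (pi * db * ld)
= 340 * 1000 / (pi * 32 * 621)
= 5.446 MPa

5.446


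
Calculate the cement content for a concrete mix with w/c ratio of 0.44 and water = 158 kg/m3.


Cement = water / (w/c)
= 158 / 0.44
= 359.1 kg/m3

359.1


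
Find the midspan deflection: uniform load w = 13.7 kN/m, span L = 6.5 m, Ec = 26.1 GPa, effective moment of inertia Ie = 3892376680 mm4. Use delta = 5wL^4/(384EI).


Convert: L = 6.5 m = 6500 mm, Ec = 26.1 GPa = 26100 MPa
delta = 5 * 13.7 * 6500^4 / (384 * 26100 * 3892376680)
= 3.13 mm

3.13


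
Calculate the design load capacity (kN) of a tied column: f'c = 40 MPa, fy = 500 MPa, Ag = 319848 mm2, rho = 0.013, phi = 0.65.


Ast = rho * Ag = 0.013 * 319848 = 4158.024 mm2
phi*Pn = 0.65 * 0.80 * (0.85 * 40 * (319848 - 4158.024) + 500 * 4158.024) / 1000
= 6662.49 kN

6662.49


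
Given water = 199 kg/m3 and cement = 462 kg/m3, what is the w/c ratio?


w/c = water / cement
w/c = 199 / 462 = 0.431

0.431


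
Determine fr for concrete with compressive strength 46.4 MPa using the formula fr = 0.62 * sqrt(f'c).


fr = 0.62 * sqrt(46.4)
= 4.223 MPa

4.223


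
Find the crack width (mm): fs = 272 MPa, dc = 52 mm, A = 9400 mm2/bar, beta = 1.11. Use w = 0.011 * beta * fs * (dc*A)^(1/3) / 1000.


w = 0.011 * beta * fs * (dc * A)^(1/3) / 1000
= 0.011 * 1.11 * 272 * (52 * 9400)^(1/3) / 1000
= 0.262 mm

0.262


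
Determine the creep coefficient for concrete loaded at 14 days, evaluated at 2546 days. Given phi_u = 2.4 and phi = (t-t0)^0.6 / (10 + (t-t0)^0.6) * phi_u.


dt = 2546 - 14 = 2532
phi = 2532^0.6 / (10 + 2532^0.6) * 2.4
= 2.2

2.2


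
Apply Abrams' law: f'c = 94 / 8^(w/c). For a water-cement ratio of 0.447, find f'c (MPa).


f'c = 94 / 8^0.447
= 94 / 2.533
= 37.11 MPa

37.11


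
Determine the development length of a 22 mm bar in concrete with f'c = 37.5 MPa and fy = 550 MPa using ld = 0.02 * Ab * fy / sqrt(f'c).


Ab = pi * 22^2 / 4 = 380.133 mm2
ld = 0.02 * 380.133 * 550 / sqrt(37.5)
= 682.8 mm

682.8


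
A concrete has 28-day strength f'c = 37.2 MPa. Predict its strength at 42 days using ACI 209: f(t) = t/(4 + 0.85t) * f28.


f(42) = 42 / (4 + 0.85 * 42) * 37.2
= 42 / 39.7 * 37.2
= 39.36 MPa

39.36


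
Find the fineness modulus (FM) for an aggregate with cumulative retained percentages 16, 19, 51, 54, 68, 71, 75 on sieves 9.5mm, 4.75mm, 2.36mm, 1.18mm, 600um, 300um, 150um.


FM = sum(cumulative % retained) / 100
= 354 / 100
= 3.54

3.54


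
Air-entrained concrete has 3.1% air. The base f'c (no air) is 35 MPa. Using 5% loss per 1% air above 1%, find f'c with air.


Strength loss = (3.1 - 1) * 5 = 10.5%
f'c = 35 * (1 - 10.5/100)
= 31.32 MPa

31.32


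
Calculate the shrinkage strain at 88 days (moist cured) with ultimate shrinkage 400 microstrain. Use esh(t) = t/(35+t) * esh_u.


esh(88) = 88 / (35 + 88) * 400
= 88 / 123 * 400
= 286.2 microstrain

286.2


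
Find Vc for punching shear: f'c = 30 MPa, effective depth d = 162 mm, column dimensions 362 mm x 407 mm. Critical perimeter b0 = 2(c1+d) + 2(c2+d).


b0 = 2*(362 + 162) + 2*(407 + 162) = 2186 mm
Vc = 0.33 * sqrt(30) * 2186 * 162 / 1000
= 640.09 kN

640.09


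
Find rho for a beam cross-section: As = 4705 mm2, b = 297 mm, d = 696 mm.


rho = As / (b * d)
= 4705 / (297 * 696)
= 0.0228

0.0228


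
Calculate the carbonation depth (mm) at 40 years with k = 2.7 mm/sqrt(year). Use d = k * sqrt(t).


depth = k * sqrt(t)
= 2.7 * sqrt(40)
= 17.08 mm

17.08


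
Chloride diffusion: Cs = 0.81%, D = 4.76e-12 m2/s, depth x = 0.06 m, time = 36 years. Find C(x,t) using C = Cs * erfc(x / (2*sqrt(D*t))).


t_seconds = 36 * 365.25 * 24 * 3600 = 1136073600.0 s
arg = 0.06 / (2 * sqrt(4.76e-12 * 1136073600.0))
= 0.408
erfc(0.408) = 0.564
C = 0.81 * 0.564 = 0.4568%

0.4568


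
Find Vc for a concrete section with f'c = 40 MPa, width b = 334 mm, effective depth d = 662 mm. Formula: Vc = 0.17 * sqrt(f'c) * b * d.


Vc = 0.17 * sqrt(40) * 334 * 662 / 1000
= 237.73 kN

237.73


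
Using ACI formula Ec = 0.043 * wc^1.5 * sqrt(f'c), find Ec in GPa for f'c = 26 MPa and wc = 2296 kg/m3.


Ec = 0.043 * 2296^1.5 * sqrt(26) / 1000
= 24.12 GPa

24.12


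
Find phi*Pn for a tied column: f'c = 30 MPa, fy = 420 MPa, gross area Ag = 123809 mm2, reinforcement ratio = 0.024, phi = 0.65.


Ast = rho * Ag = 0.024 * 123809 = 2971.416 mm2
phi*Pn = 0.65 * 0.80 * (0.85 * 30 * (123809 - 2971.416) + 420 * 2971.416) / 1000
= 2251.26 kN

2251.26


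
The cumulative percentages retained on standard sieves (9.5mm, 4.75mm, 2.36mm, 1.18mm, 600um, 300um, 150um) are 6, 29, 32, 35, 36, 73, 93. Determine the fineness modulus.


FM = sum(cumulative % retained) / 100
= 304 / 100
= 3.04

3.04


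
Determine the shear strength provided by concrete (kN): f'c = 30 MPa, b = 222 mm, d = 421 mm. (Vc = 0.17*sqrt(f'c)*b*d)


Vc = 0.17 * sqrt(30) * 222 * 421 / 1000
= 87.03 kN

87.03


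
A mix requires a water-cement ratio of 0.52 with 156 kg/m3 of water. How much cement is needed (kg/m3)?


Cement = water / (w/c)
= 156 / 0.52
= 300.0 kg/m3

300.0


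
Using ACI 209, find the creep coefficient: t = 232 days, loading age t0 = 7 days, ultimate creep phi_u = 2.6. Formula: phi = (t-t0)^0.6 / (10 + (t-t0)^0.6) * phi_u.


dt = 232 - 7 = 225
phi = 225^0.6 / (10 + 225^0.6) * 2.6
= 1.873

1.873


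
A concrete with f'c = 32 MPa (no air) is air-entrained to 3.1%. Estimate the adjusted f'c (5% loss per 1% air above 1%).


Strength loss = (3.1 - 1) * 5 = 10.5%
f'c = 32 * (1 - 10.5/100)
= 28.64 MPa

28.64


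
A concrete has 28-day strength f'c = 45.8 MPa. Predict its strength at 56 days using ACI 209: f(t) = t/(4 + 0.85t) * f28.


f(56) = 56 / (4 + 0.85 * 56) * 45.8
= 56 / 51.6 * 45.8
= 49.71 MPa

49.71


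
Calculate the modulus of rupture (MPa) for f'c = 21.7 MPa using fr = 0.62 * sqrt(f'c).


fr = 0.62 * sqrt(21.7)
= 2.888 MPa

2.888


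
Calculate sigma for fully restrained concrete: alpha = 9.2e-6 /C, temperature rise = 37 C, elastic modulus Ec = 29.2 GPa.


sigma = alpha * dT * Ec
= 9.2e-6 * 37 * 29.2 * 1000
= 9.94 MPa

9.94


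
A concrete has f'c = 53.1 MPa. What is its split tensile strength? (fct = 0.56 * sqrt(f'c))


fct = 0.56 * sqrt(53.1)
= 0.56 * 7.287
= 4.081 MPa

4.081


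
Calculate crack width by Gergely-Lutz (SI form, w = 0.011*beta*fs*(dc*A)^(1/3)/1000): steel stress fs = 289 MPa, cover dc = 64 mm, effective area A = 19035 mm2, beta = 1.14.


w = 0.011 * beta * fs * (dc * A)^(1/3) / 1000
= 0.011 * 1.14 * 289 * (64 * 19035)^(1/3) / 1000
= 0.387 mm

0.387


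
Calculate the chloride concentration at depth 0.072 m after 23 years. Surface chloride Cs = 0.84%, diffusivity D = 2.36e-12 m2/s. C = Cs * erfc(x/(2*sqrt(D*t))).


t_seconds = 23 * 365.25 * 24 * 3600 = 725824800.0 s
arg = 0.072 / (2 * sqrt(2.36e-12 * 725824800.0))
= 0.8698
erfc(0.8698) = 0.2187
C = 0.84 * 0.2187 = 0.1837%

0.1837


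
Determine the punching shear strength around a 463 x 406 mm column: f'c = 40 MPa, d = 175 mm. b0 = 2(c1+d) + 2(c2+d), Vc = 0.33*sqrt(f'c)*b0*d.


b0 = 2*(463 + 175) + 2*(406 + 175) = 2438 mm
Vc = 0.33 * sqrt(40) * 2438 * 175 / 1000
= 890.46 kN

890.46


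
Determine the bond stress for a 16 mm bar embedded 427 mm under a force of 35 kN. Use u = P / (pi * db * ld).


u = P / (pi * db * ld)
= 35 * 1000 / (pi * 16 * 427)
= 1.631 MPa

1.631


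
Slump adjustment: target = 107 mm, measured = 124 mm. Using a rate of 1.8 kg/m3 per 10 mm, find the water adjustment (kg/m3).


Difference = 107 - 124 = -17 mm
Water adjustment = -17 * 1.8 / 10 = -3.1 kg/m3

-3.1


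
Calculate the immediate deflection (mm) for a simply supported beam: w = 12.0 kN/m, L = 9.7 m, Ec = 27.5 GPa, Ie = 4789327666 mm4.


Convert: L = 9.7 m = 9700 mm, Ec = 27.5 GPa = 27500 MPa
delta = 5 * 12.0 * 9700^4 / (384 * 27500 * 4789327666)
= 10.5 mm

10.5


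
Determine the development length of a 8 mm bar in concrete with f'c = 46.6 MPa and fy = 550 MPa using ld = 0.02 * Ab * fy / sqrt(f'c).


Ab = pi * 8^2 / 4 = 50.265 mm2
ld = 0.02 * 50.265 * 550 / sqrt(46.6)
= 81.0 mm

81.0


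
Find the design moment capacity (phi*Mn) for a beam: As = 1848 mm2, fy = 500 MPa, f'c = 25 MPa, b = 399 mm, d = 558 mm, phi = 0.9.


a = As * fy / (0.85 * f'c * b)
= 1848 * 500 / (0.85 * 25 * 399)
= 108.9783 mm
Mn = As * fy * (d - a/2) / 10^6
= 465.244 kN-m
phi*Mn = 0.9 * 465.244 = 418.72 kN-m

418.72


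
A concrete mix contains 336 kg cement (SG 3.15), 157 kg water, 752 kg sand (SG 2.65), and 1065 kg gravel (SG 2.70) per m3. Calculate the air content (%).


Vol cement = 336 / (3.15 * 1000) = 0.106667 m3
Vol water = 157 / 1000 = 0.157 m3
Vol sand = 752 / (2.65 * 1000) = 0.283774 m3
Vol gravel = 1065 / (2.70 * 1000) = 0.394444 m3
Total solid + water volume = 0.941885 m3
Air = (1 - 0.941885) * 100 = 5.81%

5.81


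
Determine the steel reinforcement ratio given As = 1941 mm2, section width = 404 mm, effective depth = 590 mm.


rho = As / (b * d)
= 1941 / (404 * 590)
= 0.0081

0.0081


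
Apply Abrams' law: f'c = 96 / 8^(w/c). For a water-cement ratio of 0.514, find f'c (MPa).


f'c = 96 / 8^0.514
= 96 / 2.912
= 32.97 MPa

32.97


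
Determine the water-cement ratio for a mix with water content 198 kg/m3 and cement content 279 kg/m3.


w/c = water / cement
w/c = 198 / 279 = 0.71

0.71


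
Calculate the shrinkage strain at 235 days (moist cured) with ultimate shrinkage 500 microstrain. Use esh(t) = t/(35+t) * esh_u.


esh(235) = 235 / (35 + 235) * 500
= 235 / 270 * 500
= 435.2 microstrain

435.2


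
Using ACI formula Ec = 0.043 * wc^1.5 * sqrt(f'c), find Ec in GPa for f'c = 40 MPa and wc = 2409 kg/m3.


Ec = 0.043 * 2409^1.5 * sqrt(40) / 1000
= 32.16 GPa

32.16


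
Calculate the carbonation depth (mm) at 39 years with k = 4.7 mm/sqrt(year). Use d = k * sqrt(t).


depth = k * sqrt(t)
= 4.7 * sqrt(39)
= 29.35 mm

29.35


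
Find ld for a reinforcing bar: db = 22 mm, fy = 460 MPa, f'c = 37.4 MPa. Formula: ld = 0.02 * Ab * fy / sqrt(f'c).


Ab = pi * 22^2 / 4 = 380.133 mm2
ld = 0.02 * 380.133 * 460 / sqrt(37.4)
= 571.9 mm

571.9


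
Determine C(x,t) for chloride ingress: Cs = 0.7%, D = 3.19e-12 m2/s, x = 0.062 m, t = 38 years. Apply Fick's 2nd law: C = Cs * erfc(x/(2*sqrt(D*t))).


t_seconds = 38 * 365.25 * 24 * 3600 = 1199188800.0 s
arg = 0.062 / (2 * sqrt(3.19e-12 * 1199188800.0))
= 0.5012
erfc(0.5012) = 0.4784
C = 0.7 * 0.4784 = 0.3349%

0.3349


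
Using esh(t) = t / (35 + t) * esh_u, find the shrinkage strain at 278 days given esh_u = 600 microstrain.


esh(278) = 278 / (35 + 278) * 600
= 278 / 313 * 600
= 532.9 microstrain

532.9


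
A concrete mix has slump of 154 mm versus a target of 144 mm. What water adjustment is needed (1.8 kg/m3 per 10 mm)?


Difference = 144 - 154 = -10 mm
Water adjustment = -10 * 1.8 / 10 = -1.8 kg/m3

-1.8


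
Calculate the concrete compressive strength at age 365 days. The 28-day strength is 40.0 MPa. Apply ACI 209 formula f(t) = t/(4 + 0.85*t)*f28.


f(365) = 365 / (4 + 0.85 * 365) * 40.0
= 365 / 314.25 * 40.0
= 46.46 MPa

46.46


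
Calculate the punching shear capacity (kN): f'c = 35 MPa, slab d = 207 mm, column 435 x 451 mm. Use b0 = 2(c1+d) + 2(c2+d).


b0 = 2*(435 + 207) + 2*(451 + 207) = 2600 mm
Vc = 0.33 * sqrt(35) * 2600 * 207 / 1000
= 1050.73 kN

1050.73


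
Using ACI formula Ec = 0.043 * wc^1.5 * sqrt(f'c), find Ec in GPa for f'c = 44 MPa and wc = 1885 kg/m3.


Ec = 0.043 * 1885^1.5 * sqrt(44) / 1000
= 23.34 GPa

23.34


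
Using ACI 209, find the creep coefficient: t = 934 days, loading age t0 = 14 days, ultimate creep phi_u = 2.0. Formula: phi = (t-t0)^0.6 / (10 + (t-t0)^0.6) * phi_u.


dt = 934 - 14 = 920
phi = 920^0.6 / (10 + 920^0.6) * 2.0
= 1.714

1.714


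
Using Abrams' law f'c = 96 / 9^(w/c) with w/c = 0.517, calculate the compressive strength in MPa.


f'c = 96 / 9^0.517
= 96 / 3.114
= 30.83 MPa

30.83


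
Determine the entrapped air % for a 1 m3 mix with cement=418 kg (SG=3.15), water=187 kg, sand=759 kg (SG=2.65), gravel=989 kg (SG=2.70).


Vol cement = 418 / (3.15 * 1000) = 0.132698 m3
Vol water = 187 / 1000 = 0.187 m3
Vol sand = 759 / (2.65 * 1000) = 0.286415 m3
Vol gravel = 989 / (2.70 * 1000) = 0.366296 m3
Total solid + water volume = 0.97241 m3
Air = (1 - 0.97241) * 100 = 2.76%

2.76


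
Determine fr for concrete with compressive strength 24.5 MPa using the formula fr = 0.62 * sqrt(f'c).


fr = 0.62 * sqrt(24.5)
= 3.069 MPa

3.069


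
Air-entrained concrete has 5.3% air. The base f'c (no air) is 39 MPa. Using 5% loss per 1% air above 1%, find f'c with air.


Strength loss = (5.3 - 1) * 5 = 21.5%
f'c = 39 * (1 - 21.5/100)
= 30.62 MPa

30.62


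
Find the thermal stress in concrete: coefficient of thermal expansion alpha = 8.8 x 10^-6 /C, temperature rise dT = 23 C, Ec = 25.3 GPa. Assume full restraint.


sigma = alpha * dT * Ec
= 8.8e-6 * 23 * 25.3 * 1000
= 5.121 MPa

5.121


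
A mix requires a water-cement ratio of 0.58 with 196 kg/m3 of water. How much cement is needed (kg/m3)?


Cement = water / (w/c)
= 196 / 0.58
= 337.9 kg/m3

337.9


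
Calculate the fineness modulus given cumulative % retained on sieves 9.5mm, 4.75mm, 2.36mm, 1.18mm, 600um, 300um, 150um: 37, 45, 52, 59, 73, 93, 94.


FM = sum(cumulative % retained) / 100
= 453 / 100
= 4.53

4.53


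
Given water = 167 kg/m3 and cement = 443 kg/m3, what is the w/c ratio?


w/c = water / cement
w/c = 167 / 443 = 0.377

0.377


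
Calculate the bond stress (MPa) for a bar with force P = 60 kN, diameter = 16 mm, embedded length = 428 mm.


u = P / (pi * db * ld)
= 60 * 1000 / (pi * 16 * 428)
= 2.789 MPa

2.789


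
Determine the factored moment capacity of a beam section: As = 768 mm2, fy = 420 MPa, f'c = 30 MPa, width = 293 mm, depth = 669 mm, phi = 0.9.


a = As * fy / (0.85 * f'c * b)
= 768 * 420 / (0.85 * 30 * 293)
= 43.1721 mm
Mn = As * fy * (d - a/2) / 10^6
= 208.8299 kN-m
phi*Mn = 0.9 * 208.8299 = 187.95 kN-m

187.95


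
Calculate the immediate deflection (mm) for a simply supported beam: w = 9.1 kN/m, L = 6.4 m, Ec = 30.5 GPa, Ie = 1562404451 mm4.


Convert: L = 6.4 m = 6400 mm, Ec = 30.5 GPa = 30500 MPa
delta = 5 * 9.1 * 6400^4 / (384 * 30500 * 1562404451)
= 4.17 mm

4.17


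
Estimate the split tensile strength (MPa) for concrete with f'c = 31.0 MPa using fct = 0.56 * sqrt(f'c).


fct = 0.56 * sqrt(31.0)
= 0.56 * 5.568
= 3.118 MPa

3.118


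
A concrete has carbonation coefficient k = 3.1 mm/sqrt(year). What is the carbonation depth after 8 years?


depth = k * sqrt(t)
= 3.1 * sqrt(8)
= 8.77 mm

8.77


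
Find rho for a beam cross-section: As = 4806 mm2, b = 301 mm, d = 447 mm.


rho = As / (b * d)
= 4806 / (301 * 447)
= 0.0357

0.0357


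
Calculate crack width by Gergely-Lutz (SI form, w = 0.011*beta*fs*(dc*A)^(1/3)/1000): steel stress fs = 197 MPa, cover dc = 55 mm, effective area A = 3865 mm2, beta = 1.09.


w = 0.011 * beta * fs * (dc * A)^(1/3) / 1000
= 0.011 * 1.09 * 197 * (55 * 3865)^(1/3) / 1000
= 0.141 mm

0.141


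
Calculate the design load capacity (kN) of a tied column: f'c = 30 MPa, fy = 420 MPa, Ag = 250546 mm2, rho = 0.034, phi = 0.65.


Ast = rho * Ag = 0.034 * 250546 = 8518.564 mm2
phi*Pn = 0.65 * 0.80 * (0.85 * 30 * (250546 - 8518.564) + 420 * 8518.564) / 1000
= 5069.74 kN

5069.74


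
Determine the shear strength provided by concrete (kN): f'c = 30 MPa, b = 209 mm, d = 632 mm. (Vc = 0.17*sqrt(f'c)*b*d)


Vc = 0.17 * sqrt(30) * 209 * 632 / 1000
= 122.99 kN

122.99


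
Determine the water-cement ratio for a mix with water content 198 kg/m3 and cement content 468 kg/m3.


w/c = water / cement
w/c = 198 / 468 = 0.423

0.423


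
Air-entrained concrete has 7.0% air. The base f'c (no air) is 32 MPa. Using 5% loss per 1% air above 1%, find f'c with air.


Strength loss = (7.0 - 1) * 5 = 30.0%
f'c = 32 * (1 - 30.0/100)
= 22.4 MPa

22.4


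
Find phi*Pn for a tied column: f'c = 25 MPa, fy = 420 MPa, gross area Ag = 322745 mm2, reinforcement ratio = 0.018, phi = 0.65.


Ast = rho * Ag = 0.018 * 322745 = 5809.41 mm2
phi*Pn = 0.65 * 0.80 * (0.85 * 25 * (322745 - 5809.41) + 420 * 5809.41) / 1000
= 4770.91 kN

4770.91


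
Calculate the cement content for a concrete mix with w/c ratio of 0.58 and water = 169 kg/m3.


Cement = water / (w/c)
= 169 / 0.58
= 291.4 kg/m3

291.4


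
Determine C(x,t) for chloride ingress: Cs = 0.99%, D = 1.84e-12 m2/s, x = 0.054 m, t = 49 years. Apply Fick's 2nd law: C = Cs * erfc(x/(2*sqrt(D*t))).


t_seconds = 49 * 365.25 * 24 * 3600 = 1546322400.0 s
arg = 0.054 / (2 * sqrt(1.84e-12 * 1546322400.0))
= 0.5062
erfc(0.5062) = 0.4741
C = 0.99 * 0.4741 = 0.4693%

0.4693


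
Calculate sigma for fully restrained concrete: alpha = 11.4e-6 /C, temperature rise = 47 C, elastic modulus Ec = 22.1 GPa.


sigma = alpha * dT * Ec
= 11.4e-6 * 47 * 22.1 * 1000
= 11.841 MPa

11.841


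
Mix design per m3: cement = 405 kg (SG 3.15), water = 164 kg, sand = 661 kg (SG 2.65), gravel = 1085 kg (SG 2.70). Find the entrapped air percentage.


Vol cement = 405 / (3.15 * 1000) = 0.128571 m3
Vol water = 164 / 1000 = 0.164 m3
Vol sand = 661 / (2.65 * 1000) = 0.249434 m3
Vol gravel = 1085 / (2.70 * 1000) = 0.401852 m3
Total solid + water volume = 0.943857 m3
Air = (1 - 0.943857) * 100 = 5.61%

5.61


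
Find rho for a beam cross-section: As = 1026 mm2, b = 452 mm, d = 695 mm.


rho = As / (b * d)
= 1026 / (452 * 695)
= 0.0033

0.0033


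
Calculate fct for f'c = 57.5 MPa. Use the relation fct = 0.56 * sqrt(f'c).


fct = 0.56 * sqrt(57.5)
= 0.56 * 7.583
= 4.246 MPa

4.246


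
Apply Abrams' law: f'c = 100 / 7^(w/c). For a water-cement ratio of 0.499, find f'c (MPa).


f'c = 100 / 7^0.499
= 100 / 2.641
= 37.87 MPa

37.87


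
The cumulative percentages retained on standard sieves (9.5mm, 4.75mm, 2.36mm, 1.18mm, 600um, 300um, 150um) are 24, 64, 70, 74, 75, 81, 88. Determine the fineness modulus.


FM = sum(cumulative % retained) / 100
= 476 / 100
= 4.76

4.76


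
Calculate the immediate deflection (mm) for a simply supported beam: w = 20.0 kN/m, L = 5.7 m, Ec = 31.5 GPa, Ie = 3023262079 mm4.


Convert: L = 5.7 m = 5700 mm, Ec = 31.5 GPa = 31500 MPa
delta = 5 * 20.0 * 5700^4 / (384 * 31500 * 3023262079)
= 2.89 mm

2.89


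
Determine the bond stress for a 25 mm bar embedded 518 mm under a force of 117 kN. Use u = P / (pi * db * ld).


u = P / (pi * db * ld)
= 117 * 1000 / (pi * 25 * 518)
= 2.876 MPa

2.876


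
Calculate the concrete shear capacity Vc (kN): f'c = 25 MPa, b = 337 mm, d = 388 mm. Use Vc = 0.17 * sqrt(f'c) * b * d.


Vc = 0.17 * sqrt(25) * 337 * 388 / 1000
= 111.14 kN

111.14


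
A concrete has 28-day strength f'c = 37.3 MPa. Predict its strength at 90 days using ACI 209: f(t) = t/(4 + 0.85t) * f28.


f(90) = 90 / (4 + 0.85 * 90) * 37.3
= 90 / 80.5 * 37.3
= 41.7 MPa

41.7


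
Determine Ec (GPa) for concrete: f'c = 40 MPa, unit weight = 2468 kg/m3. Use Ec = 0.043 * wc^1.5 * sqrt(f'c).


Ec = 0.043 * 2468^1.5 * sqrt(40) / 1000
= 33.34 GPa

33.34


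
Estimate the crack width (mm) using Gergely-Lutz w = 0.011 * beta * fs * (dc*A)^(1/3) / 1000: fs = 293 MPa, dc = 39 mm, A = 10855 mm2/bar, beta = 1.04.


w = 0.011 * beta * fs * (dc * A)^(1/3) / 1000
= 0.011 * 1.04 * 293 * (39 * 10855)^(1/3) / 1000
= 0.252 mm

0.252


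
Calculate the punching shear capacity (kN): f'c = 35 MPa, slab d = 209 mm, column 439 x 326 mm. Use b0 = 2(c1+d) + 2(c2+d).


b0 = 2*(439 + 209) + 2*(326 + 209) = 2366 mm
Vc = 0.33 * sqrt(35) * 2366 * 209 / 1000
= 965.4 kN

965.4


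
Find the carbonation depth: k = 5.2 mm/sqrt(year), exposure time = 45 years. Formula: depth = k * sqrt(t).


depth = k * sqrt(t)
= 5.2 * sqrt(45)
= 34.88 mm

34.88


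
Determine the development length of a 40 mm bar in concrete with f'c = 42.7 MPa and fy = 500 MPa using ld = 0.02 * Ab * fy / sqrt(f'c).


Ab = pi * 40^2 / 4 = 1256.637 mm2
ld = 0.02 * 1256.637 * 500 / sqrt(42.7)
= 1923.1 mm

1923.1


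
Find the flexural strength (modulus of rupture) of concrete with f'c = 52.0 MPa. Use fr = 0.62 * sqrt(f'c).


fr = 0.62 * sqrt(52.0)
= 4.471 MPa

4.471


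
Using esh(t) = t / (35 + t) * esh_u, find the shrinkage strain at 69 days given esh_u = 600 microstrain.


esh(69) = 69 / (35 + 69) * 600
= 69 / 104 * 600
= 398.1 microstrain

398.1


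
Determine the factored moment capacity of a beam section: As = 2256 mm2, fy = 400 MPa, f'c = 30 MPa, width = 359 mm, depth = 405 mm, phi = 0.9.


a = As * fy / (0.85 * f'c * b)
= 2256 * 400 / (0.85 * 30 * 359)
= 98.5745 mm
Mn = As * fy * (d - a/2) / 10^6
= 320.9952 kN-m
phi*Mn = 0.9 * 320.9952 = 288.9 kN-m

288.9


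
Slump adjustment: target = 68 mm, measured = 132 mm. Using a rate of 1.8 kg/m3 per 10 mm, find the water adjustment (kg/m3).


Difference = 68 - 132 = -64 mm
Water adjustment = -64 * 1.8 / 10 = -11.5 kg/m3

-11.5


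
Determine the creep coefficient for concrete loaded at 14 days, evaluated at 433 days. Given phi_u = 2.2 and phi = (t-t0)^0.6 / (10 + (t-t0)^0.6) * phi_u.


dt = 433 - 14 = 419
phi = 419^0.6 / (10 + 419^0.6) * 2.2
= 1.736

1.736


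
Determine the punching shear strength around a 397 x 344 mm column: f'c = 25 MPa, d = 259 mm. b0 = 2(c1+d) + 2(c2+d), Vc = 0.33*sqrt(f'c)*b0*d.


b0 = 2*(397 + 259) + 2*(344 + 259) = 2518 mm
Vc = 0.33 * sqrt(25) * 2518 * 259 / 1000
= 1076.07 kN

1076.07


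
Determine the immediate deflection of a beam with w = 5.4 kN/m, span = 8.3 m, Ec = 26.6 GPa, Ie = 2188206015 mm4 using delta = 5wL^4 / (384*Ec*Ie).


Convert: L = 8.3 m = 8300 mm, Ec = 26.6 GPa = 26600 MPa
delta = 5 * 5.4 * 8300^4 / (384 * 26600 * 2188206015)
= 5.73 mm

5.73


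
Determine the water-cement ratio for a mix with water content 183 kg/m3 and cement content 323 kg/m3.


w/c = water / cement
w/c = 183 / 323 = 0.567

0.567


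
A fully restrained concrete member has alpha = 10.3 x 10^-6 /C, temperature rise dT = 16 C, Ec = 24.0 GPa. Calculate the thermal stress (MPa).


sigma = alpha * dT * Ec
= 10.3e-6 * 16 * 24.0 * 1000
= 3.955 MPa

3.955


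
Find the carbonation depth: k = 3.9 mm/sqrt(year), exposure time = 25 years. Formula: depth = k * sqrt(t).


depth = k * sqrt(t)
= 3.9 * sqrt(25)
= 19.5 mm

19.5


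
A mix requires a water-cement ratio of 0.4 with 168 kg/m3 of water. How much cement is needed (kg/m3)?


Cement = water / (w/c)
= 168 / 0.4
= 420.0 kg/m3

420.0


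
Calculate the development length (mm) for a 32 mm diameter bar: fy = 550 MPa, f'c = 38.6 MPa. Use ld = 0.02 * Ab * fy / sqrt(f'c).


Ab = pi * 32^2 / 4 = 804.248 mm2
ld = 0.02 * 804.248 * 550 / sqrt(38.6)
= 1423.9 mm

1423.9


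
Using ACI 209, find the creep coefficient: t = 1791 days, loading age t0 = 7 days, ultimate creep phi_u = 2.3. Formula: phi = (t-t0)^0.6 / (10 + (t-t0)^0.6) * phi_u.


dt = 1791 - 7 = 1784
phi = 1784^0.6 / (10 + 1784^0.6) * 2.3
= 2.068

2.068


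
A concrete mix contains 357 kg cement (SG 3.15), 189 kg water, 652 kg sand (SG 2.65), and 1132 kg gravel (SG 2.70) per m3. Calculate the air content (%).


Vol cement = 357 / (3.15 * 1000) = 0.113333 m3
Vol water = 189 / 1000 = 0.189 m3
Vol sand = 652 / (2.65 * 1000) = 0.246038 m3
Vol gravel = 1132 / (2.70 * 1000) = 0.419259 m3
Total solid + water volume = 0.96763 m3
Air = (1 - 0.96763) * 100 = 3.24%

3.24


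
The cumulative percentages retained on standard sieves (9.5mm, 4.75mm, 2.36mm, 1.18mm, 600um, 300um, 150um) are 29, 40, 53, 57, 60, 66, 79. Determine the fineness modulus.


FM = sum(cumulative % retained) / 100
= 384 / 100
= 3.84

3.84


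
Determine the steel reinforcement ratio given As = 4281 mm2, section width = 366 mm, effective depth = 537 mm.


rho = As / (b * d)
= 4281 / (366 * 537)
= 0.0218

0.0218


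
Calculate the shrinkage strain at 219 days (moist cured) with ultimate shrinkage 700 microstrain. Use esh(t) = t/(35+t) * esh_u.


esh(219) = 219 / (35 + 219) * 700
= 219 / 254 * 700
= 603.5 microstrain

603.5


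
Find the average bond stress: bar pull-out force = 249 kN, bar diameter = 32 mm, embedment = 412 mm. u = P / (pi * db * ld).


u = P / (pi * db * ld)
= 249 * 1000 / (pi * 32 * 412)
= 6.012 MPa

6.012


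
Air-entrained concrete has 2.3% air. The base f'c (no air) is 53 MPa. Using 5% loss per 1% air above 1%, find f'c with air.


Strength loss = (2.3 - 1) * 5 = 6.5%
f'c = 53 * (1 - 6.5/100)
= 49.55 MPa

49.55


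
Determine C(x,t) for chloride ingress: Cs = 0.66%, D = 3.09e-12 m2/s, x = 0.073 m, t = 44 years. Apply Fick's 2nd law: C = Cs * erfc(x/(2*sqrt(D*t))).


t_seconds = 44 * 365.25 * 24 * 3600 = 1388534400.0 s
arg = 0.073 / (2 * sqrt(3.09e-12 * 1388534400.0))
= 0.5572
erfc(0.5572) = 0.4307
C = 0.66 * 0.4307 = 0.2842%

0.2842


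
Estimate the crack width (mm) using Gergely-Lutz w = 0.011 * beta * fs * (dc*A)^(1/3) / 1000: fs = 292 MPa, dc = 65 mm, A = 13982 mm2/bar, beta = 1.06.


w = 0.011 * beta * fs * (dc * A)^(1/3) / 1000
= 0.011 * 1.06 * 292 * (65 * 13982)^(1/3) / 1000
= 0.33 mm

0.33


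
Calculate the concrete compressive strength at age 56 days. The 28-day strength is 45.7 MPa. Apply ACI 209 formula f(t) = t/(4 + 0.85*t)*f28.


f(56) = 56 / (4 + 0.85 * 56) * 45.7
= 56 / 51.6 * 45.7
= 49.6 MPa

49.6


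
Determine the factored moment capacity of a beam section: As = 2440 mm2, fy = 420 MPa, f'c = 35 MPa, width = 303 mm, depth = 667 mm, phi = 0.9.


a = As * fy / (0.85 * f'c * b)
= 2440 * 420 / (0.85 * 35 * 303)
= 113.6867 mm
Mn = As * fy * (d - a/2) / 10^6
= 625.2886 kN-m
phi*Mn = 0.9 * 625.2886 = 562.76 kN-m

562.76


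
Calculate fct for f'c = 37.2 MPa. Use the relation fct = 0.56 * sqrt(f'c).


fct = 0.56 * sqrt(37.2)
= 0.56 * 6.099
= 3.416 MPa

3.416


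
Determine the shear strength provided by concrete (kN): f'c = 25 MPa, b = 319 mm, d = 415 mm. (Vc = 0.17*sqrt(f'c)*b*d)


Vc = 0.17 * sqrt(25) * 319 * 415 / 1000
= 112.53 kN

112.53


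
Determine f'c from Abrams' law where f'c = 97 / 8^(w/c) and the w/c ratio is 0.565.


f'c = 97 / 8^0.565
= 97 / 3.238
= 29.96 MPa

29.96


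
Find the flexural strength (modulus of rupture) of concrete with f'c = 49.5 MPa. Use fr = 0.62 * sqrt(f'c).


fr = 0.62 * sqrt(49.5)
= 4.362 MPa

4.362


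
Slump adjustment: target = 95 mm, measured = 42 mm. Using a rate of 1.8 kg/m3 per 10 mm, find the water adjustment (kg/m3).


Difference = 95 - 42 = 53 mm
Water adjustment = 53 * 1.8 / 10 = 9.5 kg/m3

9.5


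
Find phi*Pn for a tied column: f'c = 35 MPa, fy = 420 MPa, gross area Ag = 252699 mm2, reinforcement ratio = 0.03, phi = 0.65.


Ast = rho * Ag = 0.03 * 252699 = 7580.97 mm2
phi*Pn = 0.65 * 0.80 * (0.85 * 35 * (252699 - 7580.97) + 420 * 7580.97) / 1000
= 5447.66 kN

5447.66


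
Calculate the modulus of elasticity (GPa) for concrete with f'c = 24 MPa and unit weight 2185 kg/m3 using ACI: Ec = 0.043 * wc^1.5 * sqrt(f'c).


Ec = 0.043 * 2185^1.5 * sqrt(24) / 1000
= 21.52 GPa

21.52
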